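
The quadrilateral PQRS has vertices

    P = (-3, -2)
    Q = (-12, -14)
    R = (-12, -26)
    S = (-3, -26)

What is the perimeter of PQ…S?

60

|PQ| = √((-9)² + (-12)²) = √225 = 15
|QR| = √((0)² + (-12)²) = √144 = 12
|RS| = √((9)² + (0)²) = √81 = 9
|SP| = √((0)² + (24)²) = √576 = 24
Perimeter = 15 + 12 + 9 + 24 = 60.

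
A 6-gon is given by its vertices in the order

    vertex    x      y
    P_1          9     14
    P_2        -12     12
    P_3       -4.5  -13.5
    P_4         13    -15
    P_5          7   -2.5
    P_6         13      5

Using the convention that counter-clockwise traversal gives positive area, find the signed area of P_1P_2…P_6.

506

Apply the shoelace formula: 2A = Σ (x_i·y_{i+1} − x_{i+1}·y_i), indices taken mod 6.
Σ = (276) + (216) + (243) + (72.5) + (67.5) + (137) = 1012
Signed area = Σ/2 = 506 (positive ⇒ counter-clockwise traversal).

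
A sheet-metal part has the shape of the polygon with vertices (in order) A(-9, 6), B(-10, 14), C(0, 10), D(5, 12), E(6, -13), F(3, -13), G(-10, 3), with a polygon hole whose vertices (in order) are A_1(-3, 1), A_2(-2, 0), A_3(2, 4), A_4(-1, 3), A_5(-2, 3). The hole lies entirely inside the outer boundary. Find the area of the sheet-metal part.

Outer boundary:
Apply Gauss's area formula: 2A = Σ (x_i·y_{i+1} − x_{i+1}·y_i), indices taken mod 7.
A→B: (-9)(14) − (-10)(6) = -66
B→C: (-10)(10) − (0)(14) = -100
C→D: (0)(12) − (5)(10) = -50
D→E: (5)(-13) − (6)(12) = -137
E→F: (6)(-13) − (3)(-13) = -39
F→G: (3)(3) − (-10)(-13) = -121
G→A: (-10)(6) − (-9)(3) = -33
Σ = -546
Area = |Σ|/2 = 273.
Hole:
Apply the surveyor's formula: 2A = Σ (x_i·y_{i+1} − x_{i+1}·y_i), indices taken mod 5.
Σ = (2) + (-8) + (10) + (3) + (7) = 14
Area = |Σ|/2 = 7.
Net area = 273 − 7 = 266.

266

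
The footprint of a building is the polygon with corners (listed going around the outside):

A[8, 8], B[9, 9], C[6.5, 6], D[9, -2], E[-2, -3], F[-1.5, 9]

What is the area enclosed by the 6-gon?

Apply the surveyor's formula: 2A = Σ (x_i·y_{i+1} − x_{i+1}·y_i), indices taken mod 6.
A→B: (8)(9) − (9)(8) = 0
B→C: (9)(6) − (6.5)(9) = -4.5
C→D: (6.5)(-2) − (9)(6) = -67
D→E: (9)(-3) − (-2)(-2) = -31
E→F: (-2)(9) − (-1.5)(-3) = -22.5
F→A: (-1.5)(8) − (8)(9) = -84
Σ = -209
Area = |Σ|/2 = 104.5.

104.5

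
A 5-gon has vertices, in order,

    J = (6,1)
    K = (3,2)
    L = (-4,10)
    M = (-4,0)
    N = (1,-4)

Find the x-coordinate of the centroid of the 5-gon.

Apply the shoelace (surveyor's) formula. First the cross-terms c_i = x_i·y_{i+1} − x_{i+1}·y_i:
  9, 38, 40, 16, 25  ⇒  2A = 128, A = 64.
Then Σ (x_i + x_{i+1})·c_i = -150, so x̄ = -150 / (6·64) = -0.390625.

-0.390625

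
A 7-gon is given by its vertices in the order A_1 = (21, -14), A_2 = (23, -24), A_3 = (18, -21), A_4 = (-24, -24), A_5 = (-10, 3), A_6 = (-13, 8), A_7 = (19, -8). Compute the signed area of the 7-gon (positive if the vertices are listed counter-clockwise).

-834

Cross-terms: -182, -51, -936, -312, -41, -48, -98  ⇒  Σ = -1668
Signed area = Σ/2 = -834 (negative ⇒ clockwise traversal).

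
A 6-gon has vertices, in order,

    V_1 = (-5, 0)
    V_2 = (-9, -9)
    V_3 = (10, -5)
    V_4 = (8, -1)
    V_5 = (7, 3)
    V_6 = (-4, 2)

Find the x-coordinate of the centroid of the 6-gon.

166/277

Apply the shoelace (surveyor's) formula. First the cross-terms c_i = x_i·y_{i+1} − x_{i+1}·y_i:
  45, 135, 30, 31, 26, 10  ⇒  2A = 277, A = 138.5.
Then Σ (x_i + x_{i+1})·c_i = 498, so x̄ = 498 / (6·138.5) = 166/277.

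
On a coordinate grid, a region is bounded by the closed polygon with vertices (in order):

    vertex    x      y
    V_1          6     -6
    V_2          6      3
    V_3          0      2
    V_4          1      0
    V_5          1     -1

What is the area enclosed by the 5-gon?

Apply the surveyor's formula: 2A = Σ (x_i·y_{i+1} − x_{i+1}·y_i), indices taken mod 5.
Σ = (54) + (12) + (-2) + (-1) + (0) = 63
Area = |Σ|/2 = 31.5.

31.5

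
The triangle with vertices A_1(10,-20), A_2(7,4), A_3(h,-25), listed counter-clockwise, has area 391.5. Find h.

-22

Write out the shoelace sum; only the two edges meeting at A_3 involve h:
2·Area = [(7·(-25) − h·4) + (h·(-20) − 10·(-25))] + 180
       = -24·h + 255 = 783
⇒ h = -22.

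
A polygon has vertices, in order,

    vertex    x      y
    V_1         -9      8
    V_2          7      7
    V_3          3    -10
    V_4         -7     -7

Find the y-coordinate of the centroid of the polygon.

Apply Gauss's area formula. First the cross-terms c_i = x_i·y_{i+1} − x_{i+1}·y_i:
  -119, -91, -91, -119  ⇒  2A = -420, A = -210.
Then Σ (y_i + y_{i+1})·c_i = -84, so ȳ = -84 / (6·(-210)) = 1/15.

1/15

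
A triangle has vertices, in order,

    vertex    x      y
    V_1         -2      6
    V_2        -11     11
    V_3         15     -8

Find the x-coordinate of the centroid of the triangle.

Apply the surveyor's formula. First the cross-terms c_i = x_i·y_{i+1} − x_{i+1}·y_i:
  44, -77, 74  ⇒  2A = 41, A = 20.5.
Then Σ (x_i + x_{i+1})·c_i = 82, so x̄ = 82 / (6·20.5) = 2/3.

2/3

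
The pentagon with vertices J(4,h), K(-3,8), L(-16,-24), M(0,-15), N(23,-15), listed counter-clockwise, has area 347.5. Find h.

The doubled signed area Σ (x_i y_{i+1} − x_{i+1} y_i) is linear in h.
With h=0 it equals 877; the coefficient of h is 26 (from the two edges through J).
So 26·h + 877 = 2·347.5 = 695 ⇒ h = -7.

-7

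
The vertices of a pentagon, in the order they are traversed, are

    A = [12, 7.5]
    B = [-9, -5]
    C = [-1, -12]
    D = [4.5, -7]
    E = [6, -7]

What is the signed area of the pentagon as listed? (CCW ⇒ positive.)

Σ = (7.5) + (103) + (61) + (10.5) + (129) = 311
Signed area = Σ/2 = 155.5 (positive ⇒ counter-clockwise traversal).

155.5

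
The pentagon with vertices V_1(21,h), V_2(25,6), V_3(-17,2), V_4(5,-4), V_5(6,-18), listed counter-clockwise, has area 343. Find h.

-2

Write out the shoelace sum; only the two edges meeting at V_1 involve h:
2·Area = [(6·h − 21·(-18)) + (21·6 − 25·h)] + 144
       = -19·h + 648 = 686
⇒ h = -2.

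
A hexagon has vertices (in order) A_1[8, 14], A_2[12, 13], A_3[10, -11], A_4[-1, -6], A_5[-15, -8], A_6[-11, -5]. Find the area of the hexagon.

A_1→A_2: (8)(13) − (12)(14) = -64
A_2→A_3: (12)(-11) − (10)(13) = -262
A_3→A_4: (10)(-6) − (-1)(-11) = -71
A_4→A_5: (-1)(-8) − (-15)(-6) = -82
A_5→A_6: (-15)(-5) − (-11)(-8) = -13
A_6→A_1: (-11)(14) − (8)(-5) = -114
Σ = -606
Area = |Σ|/2 = 303.

303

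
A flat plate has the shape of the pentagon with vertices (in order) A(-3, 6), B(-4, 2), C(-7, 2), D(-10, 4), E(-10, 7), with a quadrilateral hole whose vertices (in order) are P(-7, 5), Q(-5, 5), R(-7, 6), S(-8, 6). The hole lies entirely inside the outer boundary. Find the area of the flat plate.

Outer boundary:
Σ = (18) + (6) + (-8) + (-30) + (-39) = -53
Area = |Σ|/2 = 26.5.
Hole:
Apply Gauss's area formula: 2A = Σ (x_i·y_{i+1} − x_{i+1}·y_i), indices taken mod 4.
Σ = (-10) + (5) + (6) + (2) = 3
Area = |Σ|/2 = 1.5.
Net area = 26.5 − 1.5 = 25.

25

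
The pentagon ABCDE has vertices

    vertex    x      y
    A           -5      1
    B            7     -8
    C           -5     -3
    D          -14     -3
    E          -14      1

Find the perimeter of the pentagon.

50

|AB| = √((12)² + (-9)²) = √225 = 15
|BC| = √((-12)² + (5)²) = √169 = 13
|CD| = √((-9)² + (0)²) = √81 = 9
|DE| = √((0)² + (4)²) = √16 = 4
|EA| = √((9)² + (0)²) = √81 = 9
Perimeter = 15 + 13 + 9 + 4 + 9 = 50.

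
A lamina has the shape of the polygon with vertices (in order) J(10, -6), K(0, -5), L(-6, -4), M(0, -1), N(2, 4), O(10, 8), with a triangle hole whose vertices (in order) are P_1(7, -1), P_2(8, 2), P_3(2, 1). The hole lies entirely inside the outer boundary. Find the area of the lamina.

Outer boundary:
Apply the shoelace formula: 2A = Σ (x_i·y_{i+1} − x_{i+1}·y_i), indices taken mod 6.
Σ = (-50) + (-30) + (6) + (2) + (-24) + (-140) = -236
Area = |Σ|/2 = 118.
Hole:
Apply the shoelace formula: 2A = Σ (x_i·y_{i+1} − x_{i+1}·y_i), indices taken mod 3.
P_1→P_2: (7)(2) − (8)(-1) = 22
P_2→P_3: (8)(1) − (2)(2) = 4
P_3→P_1: (2)(-1) − (7)(1) = -9
Σ = 17
Area = |Σ|/2 = 8.5.
Net area = 118 − 8.5 = 109.5.

109.5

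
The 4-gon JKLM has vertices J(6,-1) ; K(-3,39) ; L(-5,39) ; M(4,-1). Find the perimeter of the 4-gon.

86

|JK| = √((-9)² + (40)²) = √1681 = 41
|KL| = √((-2)² + (0)²) = √4 = 2
|LM| = √((9)² + (-40)²) = √1681 = 41
|MJ| = √((2)² + (0)²) = √4 = 2
Perimeter = 41 + 2 + 41 + 2 = 86.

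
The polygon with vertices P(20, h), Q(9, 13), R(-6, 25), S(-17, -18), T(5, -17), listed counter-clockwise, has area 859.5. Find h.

24

The doubled signed area Σ (x_i y_{i+1} − x_{i+1} y_i) is linear in h.
With h=0 it equals 1815; the coefficient of h is -4 (from the two edges through P).
So -4·h + 1815 = 2·859.5 = 1719 ⇒ h = 24.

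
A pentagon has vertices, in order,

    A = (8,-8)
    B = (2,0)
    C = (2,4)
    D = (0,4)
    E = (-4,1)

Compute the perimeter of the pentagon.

|AB| = √((-6)² + (8)²) = √100 = 10
|BC| = √((0)² + (4)²) = √16 = 4
|CD| = √((-2)² + (0)²) = √4 = 2
|DE| = √((-4)² + (-3)²) = √25 = 5
|EA| = √((12)² + (-9)²) = √225 = 15
Perimeter = 10 + 4 + 2 + 5 + 15 = 36.

36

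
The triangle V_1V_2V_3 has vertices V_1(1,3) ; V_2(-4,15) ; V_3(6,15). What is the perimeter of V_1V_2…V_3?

|V_1V_2| = √((-5)² + (12)²) = √169 = 13
|V_2V_3| = √((10)² + (0)²) = √100 = 10
|V_3V_1| = √((-5)² + (-12)²) = √169 = 13
Perimeter = 13 + 10 + 13 = 36.

36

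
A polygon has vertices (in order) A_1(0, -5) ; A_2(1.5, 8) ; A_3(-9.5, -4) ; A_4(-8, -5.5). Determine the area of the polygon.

Apply the shoelace formula: 2A = Σ (x_i·y_{i+1} − x_{i+1}·y_i), indices taken mod 4.
Σ = (7.5) + (70) + (20.25) + (40) = 137.75
Area = |Σ|/2 = 68.875.

68.875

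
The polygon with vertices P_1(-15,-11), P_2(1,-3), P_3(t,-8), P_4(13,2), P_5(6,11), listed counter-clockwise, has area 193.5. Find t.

Write out the shoelace sum; only the two edges meeting at P_3 involve t:
2·Area = [(1·(-8) − t·(-3)) + (t·2 − 13·(-8))] + 286
       = 5·t + 382 = 387
⇒ t = 1.

1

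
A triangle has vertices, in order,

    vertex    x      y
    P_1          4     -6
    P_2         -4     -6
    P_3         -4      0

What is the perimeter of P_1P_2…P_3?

|P_1P_2| = √((-8)² + (0)²) = √64 = 8
|P_2P_3| = √((0)² + (6)²) = √36 = 6
|P_3P_1| = √((8)² + (-6)²) = √100 = 10
Perimeter = 8 + 6 + 10 = 24.

24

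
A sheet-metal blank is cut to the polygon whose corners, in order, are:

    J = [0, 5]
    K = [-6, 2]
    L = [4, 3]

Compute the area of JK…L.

12

Apply the shoelace (surveyor's) formula: 2A = Σ (x_i·y_{i+1} − x_{i+1}·y_i), indices taken mod 3.
J→K: (0)(2) − (-6)(5) = 30
K→L: (-6)(3) − (4)(2) = -26
L→J: (4)(5) − (0)(3) = 20
Σ = 24
Area = |Σ|/2 = 12.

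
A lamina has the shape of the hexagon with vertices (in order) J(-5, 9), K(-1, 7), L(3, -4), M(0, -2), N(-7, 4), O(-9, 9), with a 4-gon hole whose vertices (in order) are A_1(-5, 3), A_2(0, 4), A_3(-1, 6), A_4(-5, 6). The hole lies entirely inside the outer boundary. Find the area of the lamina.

Outer boundary:
Cross-terms: -26, -17, -6, -14, -27, -36  ⇒  Σ = -126
Area = |Σ|/2 = 63.
Hole:
Apply the shoelace (surveyor's) formula: 2A = Σ (x_i·y_{i+1} − x_{i+1}·y_i), indices taken mod 4.
Σ = (-20) + (4) + (24) + (15) = 23
Area = |Σ|/2 = 11.5.
Net area = 63 − 11.5 = 51.5.

51.5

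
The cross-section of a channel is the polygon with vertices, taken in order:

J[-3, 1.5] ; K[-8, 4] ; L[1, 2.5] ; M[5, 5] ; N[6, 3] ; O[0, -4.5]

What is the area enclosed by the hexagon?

Apply Gauss's area formula: 2A = Σ (x_i·y_{i+1} − x_{i+1}·y_i), indices taken mod 6.
Σ = (0) + (-24) + (-7.5) + (-15) + (-27) + (-13.5) = -87
Area = |Σ|/2 = 43.5.

43.5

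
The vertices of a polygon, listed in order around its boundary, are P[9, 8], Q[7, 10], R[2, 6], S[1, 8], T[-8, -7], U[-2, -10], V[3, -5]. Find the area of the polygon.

Apply the shoelace formula: 2A = Σ (x_i·y_{i+1} − x_{i+1}·y_i), indices taken mod 7.
P→Q: (9)(10) − (7)(8) = 34
Q→R: (7)(6) − (2)(10) = 22
R→S: (2)(8) − (1)(6) = 10
S→T: (1)(-7) − (-8)(8) = 57
T→U: (-8)(-10) − (-2)(-7) = 66
U→V: (-2)(-5) − (3)(-10) = 40
V→P: (3)(8) − (9)(-5) = 69
Σ = 298
Area = |Σ|/2 = 149.

149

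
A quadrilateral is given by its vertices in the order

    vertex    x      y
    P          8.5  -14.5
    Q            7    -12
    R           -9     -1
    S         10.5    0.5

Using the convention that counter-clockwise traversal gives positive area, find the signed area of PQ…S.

Apply the shoelace (surveyor's) formula: 2A = Σ (x_i·y_{i+1} − x_{i+1}·y_i), indices taken mod 4.
Σ = (-0.5) + (-115) + (6) + (-156.5) = -266
Signed area = Σ/2 = -133 (negative ⇒ clockwise traversal).

-133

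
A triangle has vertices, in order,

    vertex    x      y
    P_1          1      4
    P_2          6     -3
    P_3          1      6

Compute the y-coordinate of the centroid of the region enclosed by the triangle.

7/3

Apply Gauss's area formula. First the cross-terms c_i = x_i·y_{i+1} − x_{i+1}·y_i:
  -27, 39, -2  ⇒  2A = 10, A = 5.
Then Σ (y_i + y_{i+1})·c_i = 70, so ȳ = 70 / (6·5) = 7/3.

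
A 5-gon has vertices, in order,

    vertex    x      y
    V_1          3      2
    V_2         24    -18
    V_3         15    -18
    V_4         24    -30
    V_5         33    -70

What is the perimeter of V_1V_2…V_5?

172

|V_1V_2| = √((21)² + (-20)²) = √841 = 29
|V_2V_3| = √((-9)² + (0)²) = √81 = 9
|V_3V_4| = √((9)² + (-12)²) = √225 = 15
|V_4V_5| = √((9)² + (-40)²) = √1681 = 41
|V_5V_1| = √((-30)² + (72)²) = √6084 = 78
Perimeter = 29 + 9 + 15 + 41 + 78 = 172.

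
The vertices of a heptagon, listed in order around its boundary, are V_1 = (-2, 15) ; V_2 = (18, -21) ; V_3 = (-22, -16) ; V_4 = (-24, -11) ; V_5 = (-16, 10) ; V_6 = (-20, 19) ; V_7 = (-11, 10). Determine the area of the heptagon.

Σ = (-228) + (-750) + (-142) + (-416) + (-104) + (9) + (-145) = -1776
Area = |Σ|/2 = 888.

888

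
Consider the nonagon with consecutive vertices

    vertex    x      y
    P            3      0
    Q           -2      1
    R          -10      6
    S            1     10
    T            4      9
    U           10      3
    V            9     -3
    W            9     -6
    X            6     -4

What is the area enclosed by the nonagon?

Apply the shoelace formula: 2A = Σ (x_i·y_{i+1} − x_{i+1}·y_i), indices taken mod 9.
Cross-terms: 3, -2, -106, -31, -78, -57, -27, 0, 12  ⇒  Σ = -286
Area = |Σ|/2 = 143.

143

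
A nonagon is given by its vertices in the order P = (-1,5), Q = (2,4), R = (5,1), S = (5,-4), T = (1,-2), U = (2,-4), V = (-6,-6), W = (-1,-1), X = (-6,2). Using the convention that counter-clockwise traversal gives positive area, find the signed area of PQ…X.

Apply the shoelace (surveyor's) formula: 2A = Σ (x_i·y_{i+1} − x_{i+1}·y_i), indices taken mod 9.
Cross-terms: -14, -18, -25, -6, 0, -36, 0, -8, -28  ⇒  Σ = -135
Signed area = Σ/2 = -67.5 (negative ⇒ clockwise traversal).

-67.5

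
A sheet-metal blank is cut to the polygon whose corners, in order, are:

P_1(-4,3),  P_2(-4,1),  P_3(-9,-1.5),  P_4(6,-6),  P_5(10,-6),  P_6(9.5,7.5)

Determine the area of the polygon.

150.25

Σ = (8) + (15) + (63) + (24) + (132) + (58.5) = 300.5
Area = |Σ|/2 = 150.25.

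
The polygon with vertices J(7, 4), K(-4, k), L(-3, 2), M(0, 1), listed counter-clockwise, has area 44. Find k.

9

The doubled signed area Σ (x_i y_{i+1} − x_{i+1} y_i) is linear in k.
With k=0 it equals -2; the coefficient of k is 10 (from the two edges through K).
So 10·k + -2 = 2·44 = 88 ⇒ k = 9.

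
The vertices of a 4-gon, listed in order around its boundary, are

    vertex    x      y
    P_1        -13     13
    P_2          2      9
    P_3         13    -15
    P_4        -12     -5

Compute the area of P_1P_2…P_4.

378

Σ = (-143) + (-147) + (-245) + (-221) = -756
Area = |Σ|/2 = 378.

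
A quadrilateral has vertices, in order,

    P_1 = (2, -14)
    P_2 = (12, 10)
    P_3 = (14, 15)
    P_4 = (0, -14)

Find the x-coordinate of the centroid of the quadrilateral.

82/15

Apply Gauss's area formula. First the cross-terms c_i = x_i·y_{i+1} − x_{i+1}·y_i:
  188, 40, -196, 28  ⇒  2A = 60, A = 30.
Then Σ (x_i + x_{i+1})·c_i = 984, so x̄ = 984 / (6·30) = 82/15.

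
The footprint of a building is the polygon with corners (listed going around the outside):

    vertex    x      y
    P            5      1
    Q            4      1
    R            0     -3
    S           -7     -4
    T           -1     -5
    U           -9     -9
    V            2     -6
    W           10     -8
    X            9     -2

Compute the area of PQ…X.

Cross-terms: 1, -12, -21, 31, -36, 72, 44, 52, 19  ⇒  Σ = 150
Area = |Σ|/2 = 75.

75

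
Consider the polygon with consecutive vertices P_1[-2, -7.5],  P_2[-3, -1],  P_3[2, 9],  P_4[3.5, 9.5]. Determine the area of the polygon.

Apply the surveyor's formula: 2A = Σ (x_i·y_{i+1} − x_{i+1}·y_i), indices taken mod 4.
Σ = (-20.5) + (-25) + (-12.5) + (-7.25) = -65.25
Area = |Σ|/2 = 32.625.

32.625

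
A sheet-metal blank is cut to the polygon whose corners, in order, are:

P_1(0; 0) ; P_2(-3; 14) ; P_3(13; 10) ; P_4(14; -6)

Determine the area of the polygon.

215

Apply the shoelace (surveyor's) formula: 2A = Σ (x_i·y_{i+1} − x_{i+1}·y_i), indices taken mod 4.
Σ = (0) + (-212) + (-218) + (0) = -430
Area = |Σ|/2 = 215.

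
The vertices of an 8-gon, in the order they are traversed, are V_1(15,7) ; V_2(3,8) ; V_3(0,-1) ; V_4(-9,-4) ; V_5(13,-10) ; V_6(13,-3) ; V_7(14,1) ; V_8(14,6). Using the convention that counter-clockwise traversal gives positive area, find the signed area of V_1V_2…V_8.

226.5

Σ = (99) + (-3) + (-9) + (142) + (91) + (55) + (70) + (8) = 453
Signed area = Σ/2 = 226.5 (positive ⇒ counter-clockwise traversal).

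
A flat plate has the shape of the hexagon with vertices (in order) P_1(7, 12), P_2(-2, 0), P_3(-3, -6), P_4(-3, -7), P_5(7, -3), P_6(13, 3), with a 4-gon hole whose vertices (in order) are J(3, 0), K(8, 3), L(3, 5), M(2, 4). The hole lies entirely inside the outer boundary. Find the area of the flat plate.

131

Outer boundary:
Apply Gauss's area formula: 2A = Σ (x_i·y_{i+1} − x_{i+1}·y_i), indices taken mod 6.
Cross-terms: 24, 12, 3, 58, 60, 135  ⇒  Σ = 292
Area = |Σ|/2 = 146.
Hole:
Apply the shoelace formula: 2A = Σ (x_i·y_{i+1} − x_{i+1}·y_i), indices taken mod 4.
J→K: (3)(3) − (8)(0) = 9
K→L: (8)(5) − (3)(3) = 31
L→M: (3)(4) − (2)(5) = 2
M→J: (2)(0) − (3)(4) = -12
Σ = 30
Area = |Σ|/2 = 15.
Net area = 146 − 15 = 131.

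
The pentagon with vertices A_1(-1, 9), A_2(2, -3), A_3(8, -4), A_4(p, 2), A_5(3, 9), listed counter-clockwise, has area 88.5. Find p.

The doubled signed area Σ (x_i y_{i+1} − x_{i+1} y_i) is linear in p.
With p=0 it equals 47; the coefficient of p is 13 (from the two edges through A_4).
So 13·p + 47 = 2·88.5 = 177 ⇒ p = 10.

10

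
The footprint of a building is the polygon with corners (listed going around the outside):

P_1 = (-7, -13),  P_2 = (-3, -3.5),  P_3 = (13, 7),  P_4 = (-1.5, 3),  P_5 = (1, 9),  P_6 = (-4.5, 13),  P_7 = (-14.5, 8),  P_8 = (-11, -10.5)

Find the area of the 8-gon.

279.375

Apply Gauss's area formula: 2A = Σ (x_i·y_{i+1} − x_{i+1}·y_i), indices taken mod 8.
Σ = (-14.5) + (24.5) + (49.5) + (-16.5) + (53.5) + (152.5) + (240.25) + (69.5) = 558.75
Area = |Σ|/2 = 279.375.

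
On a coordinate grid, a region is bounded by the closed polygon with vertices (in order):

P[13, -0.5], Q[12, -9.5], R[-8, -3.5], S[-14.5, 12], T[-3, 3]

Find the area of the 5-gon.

213.625

Apply the shoelace (surveyor's) formula: 2A = Σ (x_i·y_{i+1} − x_{i+1}·y_i), indices taken mod 5.
Σ = (-117.5) + (-118) + (-146.75) + (-7.5) + (-37.5) = -427.25
Area = |Σ|/2 = 213.625.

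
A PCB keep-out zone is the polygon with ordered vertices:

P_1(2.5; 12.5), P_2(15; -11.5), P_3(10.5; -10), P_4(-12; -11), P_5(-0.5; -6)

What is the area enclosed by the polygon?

Apply the shoelace formula: 2A = Σ (x_i·y_{i+1} − x_{i+1}·y_i), indices taken mod 5.
Σ = (-216.25) + (-29.25) + (-235.5) + (66.5) + (8.75) = -405.75
Area = |Σ|/2 = 202.875.

202.875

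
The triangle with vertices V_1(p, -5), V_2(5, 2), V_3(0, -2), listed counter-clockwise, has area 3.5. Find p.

-2

Write out the shoelace sum; only the two edges meeting at V_1 involve p:
2·Area = [(0·(-5) − p·(-2)) + (p·2 − 5·(-5))] + -10
       = 4·p + 15 = 7
⇒ p = -2.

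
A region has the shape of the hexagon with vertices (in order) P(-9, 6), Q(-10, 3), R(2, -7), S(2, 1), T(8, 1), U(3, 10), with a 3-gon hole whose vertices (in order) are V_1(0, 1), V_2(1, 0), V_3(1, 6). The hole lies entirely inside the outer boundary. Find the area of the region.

143

Outer boundary:
Apply the surveyor's formula: 2A = Σ (x_i·y_{i+1} − x_{i+1}·y_i), indices taken mod 6.
P→Q: (-9)(3) − (-10)(6) = 33
Q→R: (-10)(-7) − (2)(3) = 64
R→S: (2)(1) − (2)(-7) = 16
S→T: (2)(1) − (8)(1) = -6
T→U: (8)(10) − (3)(1) = 77
U→P: (3)(6) − (-9)(10) = 108
Σ = 292
Area = |Σ|/2 = 146.
Hole:
Σ = (-1) + (6) + (1) = 6
Area = |Σ|/2 = 3.
Net area = 146 − 3 = 143.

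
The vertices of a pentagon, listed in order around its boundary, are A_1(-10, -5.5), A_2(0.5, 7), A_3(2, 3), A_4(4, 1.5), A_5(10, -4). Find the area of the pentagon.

Apply the surveyor's formula: 2A = Σ (x_i·y_{i+1} − x_{i+1}·y_i), indices taken mod 5.
A_1→A_2: (-10)(7) − (0.5)(-5.5) = -67.25
A_2→A_3: (0.5)(3) − (2)(7) = -12.5
A_3→A_4: (2)(1.5) − (4)(3) = -9
A_4→A_5: (4)(-4) − (10)(1.5) = -31
A_5→A_1: (10)(-5.5) − (-10)(-4) = -95
Σ = -214.75
Area = |Σ|/2 = 107.375.

107.375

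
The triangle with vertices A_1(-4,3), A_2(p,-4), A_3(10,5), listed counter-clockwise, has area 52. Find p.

The doubled signed area Σ (x_i y_{i+1} − x_{i+1} y_i) is linear in p.
With p=0 it equals 106; the coefficient of p is 2 (from the two edges through A_2).
So 2·p + 106 = 2·52 = 104 ⇒ p = -1.

-1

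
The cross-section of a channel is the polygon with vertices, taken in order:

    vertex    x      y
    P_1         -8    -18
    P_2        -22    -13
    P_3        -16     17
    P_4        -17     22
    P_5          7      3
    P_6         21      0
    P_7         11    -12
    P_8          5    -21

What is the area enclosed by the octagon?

943

Apply Gauss's area formula: 2A = Σ (x_i·y_{i+1} − x_{i+1}·y_i), indices taken mod 8.
Cross-terms: -292, -582, -63, -205, -63, -252, -171, -258  ⇒  Σ = -1886
Area = |Σ|/2 = 943.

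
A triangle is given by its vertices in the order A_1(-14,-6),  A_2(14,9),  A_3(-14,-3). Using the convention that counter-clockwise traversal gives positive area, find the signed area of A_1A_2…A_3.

42

Apply the shoelace (surveyor's) formula: 2A = Σ (x_i·y_{i+1} − x_{i+1}·y_i), indices taken mod 3.
Σ = (-42) + (84) + (42) = 84
Signed area = Σ/2 = 42 (positive ⇒ counter-clockwise traversal).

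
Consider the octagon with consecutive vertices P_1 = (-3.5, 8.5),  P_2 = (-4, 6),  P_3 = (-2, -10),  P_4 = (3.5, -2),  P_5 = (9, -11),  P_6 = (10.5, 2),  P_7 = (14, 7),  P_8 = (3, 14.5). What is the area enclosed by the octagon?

Apply Gauss's area formula: 2A = Σ (x_i·y_{i+1} − x_{i+1}·y_i), indices taken mod 8.
Cross-terms: 13, 52, 39, -20.5, 133.5, 45.5, 182, 76.25  ⇒  Σ = 520.75
Area = |Σ|/2 = 260.375.

260.375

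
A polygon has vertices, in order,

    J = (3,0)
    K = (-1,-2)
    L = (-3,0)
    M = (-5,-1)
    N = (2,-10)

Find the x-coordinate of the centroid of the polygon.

Apply Gauss's area formula. First the cross-terms c_i = x_i·y_{i+1} − x_{i+1}·y_i:
  -6, -6, 3, 52, 30  ⇒  2A = 73, A = 36.5.
Then Σ (x_i + x_{i+1})·c_i = -18, so x̄ = -18 / (6·36.5) = -6/73.

-6/73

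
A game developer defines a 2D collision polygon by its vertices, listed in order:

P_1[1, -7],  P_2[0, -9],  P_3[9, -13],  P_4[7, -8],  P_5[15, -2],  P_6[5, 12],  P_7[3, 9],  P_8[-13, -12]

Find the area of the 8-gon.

290

Apply Gauss's area formula: 2A = Σ (x_i·y_{i+1} − x_{i+1}·y_i), indices taken mod 8.
Cross-terms: -9, 81, 19, 106, 190, 9, 81, 103  ⇒  Σ = 580
Area = |Σ|/2 = 290.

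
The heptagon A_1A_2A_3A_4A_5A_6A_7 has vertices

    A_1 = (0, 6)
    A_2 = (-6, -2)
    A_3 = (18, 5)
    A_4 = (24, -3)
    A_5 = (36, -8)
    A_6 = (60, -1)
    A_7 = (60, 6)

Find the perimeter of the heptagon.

|A_1A_2| = √((-6)² + (-8)²) = √100 = 10
|A_2A_3| = √((24)² + (7)²) = √625 = 25
|A_3A_4| = √((6)² + (-8)²) = √100 = 10
|A_4A_5| = √((12)² + (-5)²) = √169 = 13
|A_5A_6| = √((24)² + (7)²) = √625 = 25
|A_6A_7| = √((0)² + (7)²) = √49 = 7
|A_7A_1| = √((-60)² + (0)²) = √3600 = 60
Perimeter = 10 + 25 + 10 + 13 + 25 + 7 + 60 = 150.

150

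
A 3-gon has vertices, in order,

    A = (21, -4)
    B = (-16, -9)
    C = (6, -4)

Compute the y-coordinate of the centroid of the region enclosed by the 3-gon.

-17/3

Apply the shoelace (surveyor's) formula. First the cross-terms c_i = x_i·y_{i+1} − x_{i+1}·y_i:
  -253, 118, 60  ⇒  2A = -75, A = -37.5.
Then Σ (y_i + y_{i+1})·c_i = 1275, so ȳ = 1275 / (6·(-37.5)) = -17/3.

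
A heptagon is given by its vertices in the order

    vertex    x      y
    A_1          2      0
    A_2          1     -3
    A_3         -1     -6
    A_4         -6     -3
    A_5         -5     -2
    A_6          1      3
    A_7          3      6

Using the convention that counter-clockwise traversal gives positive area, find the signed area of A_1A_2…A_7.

-39.5

Apply the shoelace (surveyor's) formula: 2A = Σ (x_i·y_{i+1} − x_{i+1}·y_i), indices taken mod 7.
Σ = (-6) + (-9) + (-33) + (-3) + (-13) + (-3) + (-12) = -79
Signed area = Σ/2 = -39.5 (negative ⇒ clockwise traversal).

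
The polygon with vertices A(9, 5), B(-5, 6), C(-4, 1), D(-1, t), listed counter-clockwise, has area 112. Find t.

The doubled signed area Σ (x_i y_{i+1} − x_{i+1} y_i) is linear in t.
With t=0 it equals 94; the coefficient of t is -13 (from the two edges through D).
So -13·t + 94 = 2·112 = 224 ⇒ t = -10.

-10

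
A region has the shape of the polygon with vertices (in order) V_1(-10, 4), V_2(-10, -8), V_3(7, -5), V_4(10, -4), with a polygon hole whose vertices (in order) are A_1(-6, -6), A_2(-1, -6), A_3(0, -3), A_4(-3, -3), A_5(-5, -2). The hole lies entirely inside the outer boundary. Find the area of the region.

107.5

Outer boundary:
Apply the surveyor's formula: 2A = Σ (x_i·y_{i+1} − x_{i+1}·y_i), indices taken mod 4.
Σ = (120) + (106) + (22) + (0) = 248
Area = |Σ|/2 = 124.
Hole:
Apply the shoelace formula: 2A = Σ (x_i·y_{i+1} − x_{i+1}·y_i), indices taken mod 5.
Σ = (30) + (3) + (-9) + (-9) + (18) = 33
Area = |Σ|/2 = 16.5.
Net area = 124 − 16.5 = 107.5.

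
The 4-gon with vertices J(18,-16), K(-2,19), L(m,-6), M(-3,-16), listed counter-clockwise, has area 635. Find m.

The doubled signed area Σ (x_i y_{i+1} − x_{i+1} y_i) is linear in m.
With m=0 it equals 640; the coefficient of m is -35 (from the two edges through L).
So -35·m + 640 = 2·635 = 1270 ⇒ m = -18.

-18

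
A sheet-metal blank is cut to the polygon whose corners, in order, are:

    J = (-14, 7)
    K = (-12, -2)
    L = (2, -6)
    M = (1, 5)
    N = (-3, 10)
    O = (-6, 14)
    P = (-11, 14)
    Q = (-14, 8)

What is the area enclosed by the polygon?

219.5

Apply Gauss's area formula: 2A = Σ (x_i·y_{i+1} − x_{i+1}·y_i), indices taken mod 8.
J→K: (-14)(-2) − (-12)(7) = 112
K→L: (-12)(-6) − (2)(-2) = 76
L→M: (2)(5) − (1)(-6) = 16
M→N: (1)(10) − (-3)(5) = 25
N→O: (-3)(14) − (-6)(10) = 18
O→P: (-6)(14) − (-11)(14) = 70
P→Q: (-11)(8) − (-14)(14) = 108
Q→J: (-14)(7) − (-14)(8) = 14
Σ = 439
Area = |Σ|/2 = 219.5.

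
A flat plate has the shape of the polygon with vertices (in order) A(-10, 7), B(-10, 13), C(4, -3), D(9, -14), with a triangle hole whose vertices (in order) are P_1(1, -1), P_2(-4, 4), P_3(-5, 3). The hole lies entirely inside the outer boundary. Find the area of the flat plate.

89

Outer boundary:
Σ = (-60) + (-22) + (-29) + (-77) = -188
Area = |Σ|/2 = 94.
Hole:
Apply the surveyor's formula: 2A = Σ (x_i·y_{i+1} − x_{i+1}·y_i), indices taken mod 3.
P_1→P_2: (1)(4) − (-4)(-1) = 0
P_2→P_3: (-4)(3) − (-5)(4) = 8
P_3→P_1: (-5)(-1) − (1)(3) = 2
Σ = 10
Area = |Σ|/2 = 5.
Net area = 94 − 5 = 89.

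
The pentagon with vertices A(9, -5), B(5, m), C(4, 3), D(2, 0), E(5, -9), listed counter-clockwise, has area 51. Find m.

The doubled signed area Σ (x_i y_{i+1} − x_{i+1} y_i) is linear in m.
With m=0 it equals 72; the coefficient of m is 5 (from the two edges through B).
So 5·m + 72 = 2·51 = 102 ⇒ m = 6.

6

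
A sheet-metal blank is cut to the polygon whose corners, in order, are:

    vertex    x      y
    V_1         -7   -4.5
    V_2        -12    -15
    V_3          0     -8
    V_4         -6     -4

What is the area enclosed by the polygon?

Σ = (51) + (96) + (-48) + (-1) = 98
Area = |Σ|/2 = 49.

49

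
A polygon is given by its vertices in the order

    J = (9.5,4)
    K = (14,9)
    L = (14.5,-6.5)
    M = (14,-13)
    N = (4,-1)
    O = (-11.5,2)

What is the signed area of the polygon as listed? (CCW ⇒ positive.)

Apply the shoelace (surveyor's) formula: 2A = Σ (x_i·y_{i+1} − x_{i+1}·y_i), indices taken mod 6.
Σ = (29.5) + (-221.5) + (-97.5) + (38) + (-3.5) + (-65) = -320
Signed area = Σ/2 = -160 (negative ⇒ clockwise traversal).

-160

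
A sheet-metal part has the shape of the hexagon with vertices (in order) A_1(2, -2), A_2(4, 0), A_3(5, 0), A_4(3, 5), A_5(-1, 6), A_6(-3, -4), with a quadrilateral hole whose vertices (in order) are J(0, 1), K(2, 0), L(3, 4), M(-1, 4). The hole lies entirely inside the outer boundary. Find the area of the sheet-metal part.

Outer boundary:
Cross-terms: 8, 0, 25, 23, 22, 14  ⇒  Σ = 92
Area = |Σ|/2 = 46.
Hole:
J→K: (0)(0) − (2)(1) = -2
K→L: (2)(4) − (3)(0) = 8
L→M: (3)(4) − (-1)(4) = 16
M→J: (-1)(1) − (0)(4) = -1
Σ = 21
Area = |Σ|/2 = 10.5.
Net area = 46 − 10.5 = 35.5.

35.5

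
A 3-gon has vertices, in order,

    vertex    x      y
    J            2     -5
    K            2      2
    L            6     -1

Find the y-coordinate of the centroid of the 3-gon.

Apply the surveyor's formula. First the cross-terms c_i = x_i·y_{i+1} − x_{i+1}·y_i:
  14, -14, -28  ⇒  2A = -28, A = -14.
Then Σ (y_i + y_{i+1})·c_i = 112, so ȳ = 112 / (6·(-14)) = -4/3.

-4/3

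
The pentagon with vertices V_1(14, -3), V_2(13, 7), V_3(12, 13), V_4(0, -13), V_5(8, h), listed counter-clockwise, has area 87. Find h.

-2

The doubled signed area Σ (x_i y_{i+1} − x_{i+1} y_i) is linear in h.
With h=0 it equals 146; the coefficient of h is -14 (from the two edges through V_5).
So -14·h + 146 = 2·87 = 174 ⇒ h = -2.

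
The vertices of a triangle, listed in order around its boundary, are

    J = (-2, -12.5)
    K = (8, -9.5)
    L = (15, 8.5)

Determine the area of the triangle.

J→K: (-2)(-9.5) − (8)(-12.5) = 119
K→L: (8)(8.5) − (15)(-9.5) = 210.5
L→J: (15)(-12.5) − (-2)(8.5) = -170.5
Σ = 159
Area = |Σ|/2 = 79.5.

79.5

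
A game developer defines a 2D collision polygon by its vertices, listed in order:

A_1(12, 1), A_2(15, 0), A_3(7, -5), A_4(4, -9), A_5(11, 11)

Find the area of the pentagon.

55.5

Apply the shoelace (surveyor's) formula: 2A = Σ (x_i·y_{i+1} − x_{i+1}·y_i), indices taken mod 5.
Cross-terms: -15, -75, -43, 143, -121  ⇒  Σ = -111
Area = |Σ|/2 = 55.5.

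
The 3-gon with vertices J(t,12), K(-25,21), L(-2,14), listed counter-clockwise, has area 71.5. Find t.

Write out the shoelace sum; only the two edges meeting at J involve t:
2·Area = [((-2)·12 − t·14) + (t·21 − (-25)·12)] + -308
       = 7·t + -32 = 143
⇒ t = 25.

25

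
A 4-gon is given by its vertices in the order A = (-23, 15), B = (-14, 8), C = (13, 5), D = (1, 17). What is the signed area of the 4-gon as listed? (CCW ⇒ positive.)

237

Σ = (26) + (-174) + (216) + (406) = 474
Signed area = Σ/2 = 237 (positive ⇒ counter-clockwise traversal).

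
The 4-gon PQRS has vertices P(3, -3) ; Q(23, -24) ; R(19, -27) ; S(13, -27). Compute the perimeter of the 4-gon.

66

|PQ| = √((20)² + (-21)²) = √841 = 29
|QR| = √((-4)² + (-3)²) = √25 = 5
|RS| = √((-6)² + (0)²) = √36 = 6
|SP| = √((-10)² + (24)²) = √676 = 26
Perimeter = 29 + 5 + 6 + 26 = 66.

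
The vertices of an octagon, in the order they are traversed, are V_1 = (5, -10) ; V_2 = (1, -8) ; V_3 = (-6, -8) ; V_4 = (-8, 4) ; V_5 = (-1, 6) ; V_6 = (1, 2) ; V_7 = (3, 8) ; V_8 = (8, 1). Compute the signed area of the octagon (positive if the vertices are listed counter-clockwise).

-185

Apply the shoelace formula: 2A = Σ (x_i·y_{i+1} − x_{i+1}·y_i), indices taken mod 8.
V_1→V_2: (5)(-8) − (1)(-10) = -30
V_2→V_3: (1)(-8) − (-6)(-8) = -56
V_3→V_4: (-6)(4) − (-8)(-8) = -88
V_4→V_5: (-8)(6) − (-1)(4) = -44
V_5→V_6: (-1)(2) − (1)(6) = -8
V_6→V_7: (1)(8) − (3)(2) = 2
V_7→V_8: (3)(1) − (8)(8) = -61
V_8→V_1: (8)(-10) − (5)(1) = -85
Σ = -370
Signed area = Σ/2 = -185 (negative ⇒ clockwise traversal).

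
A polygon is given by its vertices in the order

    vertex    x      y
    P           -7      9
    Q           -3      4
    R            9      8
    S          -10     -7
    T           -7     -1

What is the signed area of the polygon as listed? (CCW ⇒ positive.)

-76.5

P→Q: (-7)(4) − (-3)(9) = -1
Q→R: (-3)(8) − (9)(4) = -60
R→S: (9)(-7) − (-10)(8) = 17
S→T: (-10)(-1) − (-7)(-7) = -39
T→P: (-7)(9) − (-7)(-1) = -70
Σ = -153
Signed area = Σ/2 = -76.5 (negative ⇒ clockwise traversal).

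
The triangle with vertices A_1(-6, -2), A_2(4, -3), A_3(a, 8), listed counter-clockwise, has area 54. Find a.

2

The doubled signed area Σ (x_i y_{i+1} − x_{i+1} y_i) is linear in a.
With a=0 it equals 106; the coefficient of a is 1 (from the two edges through A_3).
So 1·a + 106 = 2·54 = 108 ⇒ a = 2.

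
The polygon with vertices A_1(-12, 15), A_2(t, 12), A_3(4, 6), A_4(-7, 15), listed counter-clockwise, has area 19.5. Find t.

-6

Write out the shoelace sum; only the two edges meeting at A_2 involve t:
2·Area = [((-12)·12 − t·15) + (t·6 − 4·12)] + 177
       = -9·t + -15 = 39
⇒ t = -6.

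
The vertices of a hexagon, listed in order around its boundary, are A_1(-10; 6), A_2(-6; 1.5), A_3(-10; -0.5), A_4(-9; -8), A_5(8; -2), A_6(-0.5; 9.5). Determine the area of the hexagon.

181.75

Apply the surveyor's formula: 2A = Σ (x_i·y_{i+1} − x_{i+1}·y_i), indices taken mod 6.
Σ = (21) + (18) + (75.5) + (82) + (75) + (92) = 363.5
Area = |Σ|/2 = 181.75.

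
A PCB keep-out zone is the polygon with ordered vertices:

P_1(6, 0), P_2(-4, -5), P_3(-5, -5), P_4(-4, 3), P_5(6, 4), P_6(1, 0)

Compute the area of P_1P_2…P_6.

Apply the shoelace (surveyor's) formula: 2A = Σ (x_i·y_{i+1} − x_{i+1}·y_i), indices taken mod 6.
Σ = (-30) + (-5) + (-35) + (-34) + (-4) + (0) = -108
Area = |Σ|/2 = 54.

54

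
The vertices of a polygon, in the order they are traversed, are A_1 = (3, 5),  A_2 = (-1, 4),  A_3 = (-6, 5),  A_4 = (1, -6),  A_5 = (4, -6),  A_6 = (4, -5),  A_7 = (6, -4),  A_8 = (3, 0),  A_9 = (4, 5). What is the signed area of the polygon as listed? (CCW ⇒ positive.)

67.5

Cross-terms: 17, 19, 31, 18, 4, 14, 12, 15, 5  ⇒  Σ = 135
Signed area = Σ/2 = 67.5 (positive ⇒ counter-clockwise traversal).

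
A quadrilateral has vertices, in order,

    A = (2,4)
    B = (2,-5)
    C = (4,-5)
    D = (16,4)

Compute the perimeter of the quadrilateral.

40

|AB| = √((0)² + (-9)²) = √81 = 9
|BC| = √((2)² + (0)²) = √4 = 2
|CD| = √((12)² + (9)²) = √225 = 15
|DA| = √((-14)² + (0)²) = √196 = 14
Perimeter = 9 + 2 + 15 + 14 = 40.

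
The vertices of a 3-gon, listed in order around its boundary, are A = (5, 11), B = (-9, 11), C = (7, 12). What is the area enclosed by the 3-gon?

7

Σ = (154) + (-185) + (17) = -14
Area = |Σ|/2 = 7.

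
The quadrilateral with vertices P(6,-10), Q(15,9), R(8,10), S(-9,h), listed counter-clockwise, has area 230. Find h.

The doubled signed area Σ (x_i y_{i+1} − x_{i+1} y_i) is linear in h.
With h=0 it equals 462; the coefficient of h is 2 (from the two edges through S).
So 2·h + 462 = 2·230 = 460 ⇒ h = -1.

-1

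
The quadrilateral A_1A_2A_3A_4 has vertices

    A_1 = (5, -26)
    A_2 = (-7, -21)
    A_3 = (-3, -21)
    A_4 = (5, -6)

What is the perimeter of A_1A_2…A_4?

54

|A_1A_2| = √((-12)² + (5)²) = √169 = 13
|A_2A_3| = √((4)² + (0)²) = √16 = 4
|A_3A_4| = √((8)² + (15)²) = √289 = 17
|A_4A_1| = √((0)² + (-20)²) = √400 = 20
Perimeter = 13 + 4 + 17 + 20 = 54.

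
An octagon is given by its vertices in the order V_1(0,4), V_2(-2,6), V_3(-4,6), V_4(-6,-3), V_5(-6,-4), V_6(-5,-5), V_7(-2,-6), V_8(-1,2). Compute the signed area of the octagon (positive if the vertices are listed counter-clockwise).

45

Σ = (8) + (12) + (48) + (6) + (10) + (20) + (-10) + (-4) = 90
Signed area = Σ/2 = 45 (positive ⇒ counter-clockwise traversal).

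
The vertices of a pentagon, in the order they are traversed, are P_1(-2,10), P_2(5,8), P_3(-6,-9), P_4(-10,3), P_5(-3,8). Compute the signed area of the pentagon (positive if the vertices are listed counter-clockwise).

Σ = (-66) + (3) + (-108) + (-71) + (-14) = -256
Signed area = Σ/2 = -128 (negative ⇒ clockwise traversal).

-128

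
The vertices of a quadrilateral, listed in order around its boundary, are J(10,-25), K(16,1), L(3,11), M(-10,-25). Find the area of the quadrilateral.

Apply the shoelace (surveyor's) formula: 2A = Σ (x_i·y_{i+1} − x_{i+1}·y_i), indices taken mod 4.
Σ = (410) + (173) + (35) + (500) = 1118
Area = |Σ|/2 = 559.

559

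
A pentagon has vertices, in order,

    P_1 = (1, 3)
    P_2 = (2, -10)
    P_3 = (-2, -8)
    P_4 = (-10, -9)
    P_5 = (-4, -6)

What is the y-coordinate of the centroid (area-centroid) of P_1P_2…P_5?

Apply the surveyor's formula. First the cross-terms c_i = x_i·y_{i+1} − x_{i+1}·y_i:
  -16, -36, -62, 24, -6  ⇒  2A = -96, A = -48.
Then Σ (y_i + y_{i+1})·c_i = 1472, so ȳ = 1472 / (6·(-48)) = -46/9.

-46/9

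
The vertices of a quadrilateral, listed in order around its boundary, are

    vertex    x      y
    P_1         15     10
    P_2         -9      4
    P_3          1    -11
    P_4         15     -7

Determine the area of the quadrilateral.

329

Apply the shoelace (surveyor's) formula: 2A = Σ (x_i·y_{i+1} − x_{i+1}·y_i), indices taken mod 4.
Σ = (150) + (95) + (158) + (255) = 658
Area = |Σ|/2 = 329.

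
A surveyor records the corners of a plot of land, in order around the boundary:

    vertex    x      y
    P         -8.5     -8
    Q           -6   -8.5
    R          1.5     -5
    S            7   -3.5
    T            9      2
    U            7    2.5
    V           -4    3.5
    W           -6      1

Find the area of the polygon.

Apply the surveyor's formula: 2A = Σ (x_i·y_{i+1} − x_{i+1}·y_i), indices taken mod 8.
Σ = (24.25) + (42.75) + (29.75) + (45.5) + (8.5) + (34.5) + (17) + (56.5) = 258.75
Area = |Σ|/2 = 129.375.

129.375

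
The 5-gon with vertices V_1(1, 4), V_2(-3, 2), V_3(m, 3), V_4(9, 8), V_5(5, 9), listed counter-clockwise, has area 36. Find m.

The doubled signed area Σ (x_i y_{i+1} − x_{i+1} y_i) is linear in m.
With m=0 it equals 30; the coefficient of m is 6 (from the two edges through V_3).
So 6·m + 30 = 2·36 = 72 ⇒ m = 7.

7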